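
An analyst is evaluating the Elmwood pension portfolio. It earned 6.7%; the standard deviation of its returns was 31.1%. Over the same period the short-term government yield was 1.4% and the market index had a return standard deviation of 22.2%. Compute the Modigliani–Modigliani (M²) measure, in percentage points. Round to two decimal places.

Sharpe = (Rp − Rf) / σp = (6.7% − 1.4%) / 31.1% = 0.1704
M² = Rf + Sharpe × σm = 1.4% + 0.1704 × 22.2% = 5.1829%

5.18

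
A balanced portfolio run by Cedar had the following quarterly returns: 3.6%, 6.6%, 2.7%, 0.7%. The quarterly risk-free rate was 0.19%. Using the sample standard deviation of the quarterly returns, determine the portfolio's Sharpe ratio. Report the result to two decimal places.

μ = (3.6 + 6.6 + 2.7 + 0.7) / 4 = 3.4000%
Σ(r − μ)² = 18.0600; sample σ = √(18.0600/3) = 2.4536%
Sharpe = (μ − rf) / σ = (3.4000 − 0.19) / 2.4536 = 3.2100 / 2.4536 = 1.3083

1.31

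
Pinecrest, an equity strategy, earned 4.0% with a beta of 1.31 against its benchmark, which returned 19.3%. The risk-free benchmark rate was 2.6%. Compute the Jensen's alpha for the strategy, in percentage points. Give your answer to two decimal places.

CAPM expected return = Rf + β(Rm − Rf) = 2.6% + 1.31 × (19.3% − 2.6%) = 2.6 + 1.31 × 16.70 = 24.4770%
Jensen's α = Rp − E[R] = 4.0% − 24.4770% = -20.4770

-20.48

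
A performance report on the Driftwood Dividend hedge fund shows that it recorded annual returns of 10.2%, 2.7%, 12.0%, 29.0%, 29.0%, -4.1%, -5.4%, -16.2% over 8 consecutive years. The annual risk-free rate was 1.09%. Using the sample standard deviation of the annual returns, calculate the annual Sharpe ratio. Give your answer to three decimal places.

r̄ = (10.2 + 2.7 + 12 + 29 + 29 − 4.1 − 5.4 − 16.2) / 8 = 7.1500%
Σ(r − r̄)² = (10.2 − 7.1500)² + (2.7 − 7.1500)² + (12 − 7.1500)² + … = 1836.7600
σ = √[1836.7600 / 7] = 16.1986%
Sharpe = (r̄ − rf) / σ = (7.1500 − 1.09) / 16.1986 = 6.0600 / 16.1986 = 0.3741

0.374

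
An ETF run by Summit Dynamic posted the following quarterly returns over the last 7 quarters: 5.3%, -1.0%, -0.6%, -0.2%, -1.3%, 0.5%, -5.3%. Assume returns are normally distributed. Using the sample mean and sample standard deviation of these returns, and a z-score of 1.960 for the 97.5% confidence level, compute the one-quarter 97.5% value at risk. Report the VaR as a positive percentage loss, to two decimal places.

6.49

Mean return μ = -2.60 / 7 = -0.3714%
Sample std dev = √[58.5543 / 6] = 3.1239%
VaR = −(μ − z·σ) = −(-0.3714 − 1.960 × 3.1239) = −(-6.4942) = 6.4942%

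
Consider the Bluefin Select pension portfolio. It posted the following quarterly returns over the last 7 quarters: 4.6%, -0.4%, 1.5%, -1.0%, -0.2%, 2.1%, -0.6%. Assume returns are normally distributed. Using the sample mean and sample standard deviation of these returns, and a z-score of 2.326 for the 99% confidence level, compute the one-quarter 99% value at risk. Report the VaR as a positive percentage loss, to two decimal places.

r̄ = (4.6 − 0.4 + 1.5 − 1 − 0.2 + 2.1 − 0.6) / 7 = 6.00 / 7 = 0.8571%
Sample std dev = √[24.2371 / 6] = 2.0099%
VaR = −(r̄ − z·σ) = −(0.8571 − 2.326 × 2.0099) = −(-3.8179) = 3.8179%

3.82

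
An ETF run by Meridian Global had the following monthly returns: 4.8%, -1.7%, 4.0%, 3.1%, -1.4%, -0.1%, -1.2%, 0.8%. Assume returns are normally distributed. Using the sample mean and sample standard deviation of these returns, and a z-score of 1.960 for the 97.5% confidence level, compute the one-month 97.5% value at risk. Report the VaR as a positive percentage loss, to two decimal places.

4.04

μ = (4.8 − 1.7 + 4 + 3.1 − 1.4 − 0.1 − 1.2 + 0.8) / 8 = 1.0375%
Σ(r − μ)² = (4.8 − 1.0375)² + (-1.7 − 1.0375)² + (4 − 1.0375)² + … = 46.9788
σ = √[46.9788 / 7] = 2.5906%
VaR = −(μ − z·σ) = −(1.0375 − 1.960 × 2.5906) = −(-4.0401) = 4.0401%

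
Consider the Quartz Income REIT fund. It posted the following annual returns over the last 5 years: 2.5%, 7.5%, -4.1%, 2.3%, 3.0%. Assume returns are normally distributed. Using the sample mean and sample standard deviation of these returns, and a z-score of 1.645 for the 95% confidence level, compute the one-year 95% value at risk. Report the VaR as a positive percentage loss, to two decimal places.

4.57

r̄ = (2.5 + 7.5 − 4.1 + 2.3 + 3) / 5 = 2.2400%
Σ(r − r̄)² = 68.5120; sample σ = √(68.5120/4) = 4.1386%
VaR = −(r̄ − z·σ) = −(2.2400 − 1.645 × 4.1386) = −(-4.5680) = 4.5680%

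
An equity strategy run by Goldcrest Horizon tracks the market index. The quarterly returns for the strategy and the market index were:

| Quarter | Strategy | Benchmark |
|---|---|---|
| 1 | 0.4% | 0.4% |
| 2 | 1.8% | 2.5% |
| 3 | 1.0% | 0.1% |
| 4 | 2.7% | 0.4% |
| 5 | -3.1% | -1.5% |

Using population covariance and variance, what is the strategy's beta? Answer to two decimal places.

1.16

r̄p = 0.5600%,  r̄m = 0.3800%
Cov = Σ(rp − r̄p)(rm − r̄m) / 5 = 1.8852
Var(rm) = Σ(rm − r̄m)² / 5 = 1.6216
β = Cov / Var = 1.8852 / 1.6216 = 1.1626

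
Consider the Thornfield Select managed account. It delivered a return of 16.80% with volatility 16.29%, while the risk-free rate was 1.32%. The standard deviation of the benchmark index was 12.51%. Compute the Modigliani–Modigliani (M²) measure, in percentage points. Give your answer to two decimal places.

13.21

Sharpe = (Rp − Rf) / σp = (16.80% − 1.32%) / 16.29% = 0.9503
M² = Rf + Sharpe × σm = 1.32% + 0.9503 × 12.51% = 13.2083%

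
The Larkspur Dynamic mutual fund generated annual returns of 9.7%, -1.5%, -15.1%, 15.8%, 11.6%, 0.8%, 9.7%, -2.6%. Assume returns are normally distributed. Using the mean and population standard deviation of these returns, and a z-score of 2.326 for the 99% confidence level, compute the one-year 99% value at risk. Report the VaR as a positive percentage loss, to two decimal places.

Mean return r̄ = 28.40 / 8 = 3.5500%
Population σ = √[Σ(r − r̄)² / 8] = √[709.2200 / 8] = √88.6525 = 9.4155%
VaR = −(r̄ − z·σ) = −(3.5500 − 2.326 × 9.4155) = −(-18.3505) = 18.3505%

18.35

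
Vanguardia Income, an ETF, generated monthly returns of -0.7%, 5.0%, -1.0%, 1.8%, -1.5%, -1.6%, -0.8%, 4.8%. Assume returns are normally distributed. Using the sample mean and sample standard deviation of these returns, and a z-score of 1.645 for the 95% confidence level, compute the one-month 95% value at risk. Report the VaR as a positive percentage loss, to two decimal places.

3.81

r̄ = (-0.7 + 5 − 1 + 1.8 − 1.5 − 1.6 − 0.8 + 4.8) / 8 = 6.00 / 8 = 0.7500%
Σ(r − r̄)² = (-0.7 − 0.7500)² + (5 − 0.7500)² + … = 53.7200
σ = √[53.7200 / 7] = 2.7703%
VaR = −(r̄ − z·σ) = −(0.7500 − 1.645 × 2.7703) = −(-3.8071) = 3.8071%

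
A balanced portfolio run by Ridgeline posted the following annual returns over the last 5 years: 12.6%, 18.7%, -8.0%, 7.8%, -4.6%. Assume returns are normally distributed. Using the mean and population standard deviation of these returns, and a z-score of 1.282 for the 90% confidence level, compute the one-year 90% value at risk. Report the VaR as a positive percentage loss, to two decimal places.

μ = (12.6 + 18.7 − 8 + 7.8 − 4.6) / 5 = 26.50 / 5 = 5.3000%
Population σ = √[Σ(r − μ)² / 5] = √[514.0000 / 5] = √102.8000 = 10.1390%
VaR = −(μ − z·σ) = −(5.3000 − 1.282 × 10.1390) = −(-7.6982) = 7.6982%

7.70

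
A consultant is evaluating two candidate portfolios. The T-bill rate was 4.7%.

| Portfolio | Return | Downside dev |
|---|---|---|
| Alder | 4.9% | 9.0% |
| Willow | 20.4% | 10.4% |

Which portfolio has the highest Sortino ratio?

Willow

Alder: Sortino ratio = (4.9% − 4.7%) / 9.0% = 0.022
Willow: Sortino ratio = (20.4% − 4.7%) / 10.4% = 1.510
Highest: Willow (1.510).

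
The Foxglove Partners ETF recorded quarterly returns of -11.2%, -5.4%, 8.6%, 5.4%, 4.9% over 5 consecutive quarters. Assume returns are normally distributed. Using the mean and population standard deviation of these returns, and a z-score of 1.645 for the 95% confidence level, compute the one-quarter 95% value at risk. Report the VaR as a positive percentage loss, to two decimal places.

11.86

r̄ = (-11.2 − 5.4 + 8.6 + 5.4 + 4.9) / 5 = 0.4600%
Σ(r − r̄)² = 280.6720; population σ = √(280.6720/5) = 7.4923%
VaR = −(r̄ − z·σ) = −(0.4600 − 1.645 × 7.4923) = −(-11.8648) = 11.8648%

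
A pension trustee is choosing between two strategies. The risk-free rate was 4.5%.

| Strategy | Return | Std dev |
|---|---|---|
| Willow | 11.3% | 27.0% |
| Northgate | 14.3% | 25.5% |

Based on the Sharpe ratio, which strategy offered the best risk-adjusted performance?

Willow: Sharpe ratio = (11.3% − 4.5%) / 27.0% = 0.252
Northgate: Sharpe ratio = (14.3% − 4.5%) / 25.5% = 0.384
Highest: Northgate (0.384).

Northgate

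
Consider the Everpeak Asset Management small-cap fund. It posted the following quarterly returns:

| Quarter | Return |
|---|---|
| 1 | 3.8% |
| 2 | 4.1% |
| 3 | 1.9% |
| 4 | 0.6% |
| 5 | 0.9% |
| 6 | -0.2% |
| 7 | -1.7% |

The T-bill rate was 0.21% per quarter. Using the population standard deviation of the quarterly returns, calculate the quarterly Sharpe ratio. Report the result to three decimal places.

Mean return r̄ = 9.40 / 7 = 1.3429%
Population σ = √[Σ(r − r̄)² / 7] = √[26.3371 / 7] = √3.7624 = 1.9397%
Sharpe = (r̄ − rf) / σ = (1.3429 − 0.21) / 1.9397 = 1.1329 / 1.9397 = 0.5841

0.584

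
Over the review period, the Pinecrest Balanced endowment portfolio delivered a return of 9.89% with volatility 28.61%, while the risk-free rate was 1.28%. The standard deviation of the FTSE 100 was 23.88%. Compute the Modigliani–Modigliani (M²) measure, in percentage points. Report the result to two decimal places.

Sharpe = (Rp − Rf) / σp = (9.89% − 1.28%) / 28.61% = 0.3009
M² = Rf + Sharpe × σm = 1.28% + 0.3009 × 23.88% = 8.4655%

8.47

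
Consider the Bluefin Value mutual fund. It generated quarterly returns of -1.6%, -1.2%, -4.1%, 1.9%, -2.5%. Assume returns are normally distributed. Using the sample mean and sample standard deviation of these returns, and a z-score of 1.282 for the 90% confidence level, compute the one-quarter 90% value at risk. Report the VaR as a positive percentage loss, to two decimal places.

4.32

Mean return r̄ = -7.50 / 5 = -1.5000%
Σ(r − r̄)² = 19.4200; sample σ = √(19.4200/4) = 2.2034%
VaR = −(r̄ − z·σ) = −(-1.5000 − 1.282 × 2.2034) = −(-4.3248) = 4.3248%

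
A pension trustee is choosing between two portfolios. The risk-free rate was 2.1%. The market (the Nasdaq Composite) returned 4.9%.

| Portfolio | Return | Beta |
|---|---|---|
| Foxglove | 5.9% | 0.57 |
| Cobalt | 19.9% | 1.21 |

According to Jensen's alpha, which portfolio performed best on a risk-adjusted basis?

Foxglove: α = 5.9% − [2.1% + 0.57 × (4.9% − 2.1%)] = 2.204
Cobalt: α = 19.9% − [2.1% + 1.21 × (4.9% − 2.1%)] = 14.412
Highest: Cobalt (14.412).

Cobalt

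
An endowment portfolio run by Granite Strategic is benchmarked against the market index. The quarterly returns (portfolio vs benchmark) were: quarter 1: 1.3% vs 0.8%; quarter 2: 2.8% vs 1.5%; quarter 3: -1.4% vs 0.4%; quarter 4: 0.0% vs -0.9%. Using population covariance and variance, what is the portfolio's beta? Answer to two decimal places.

1.14

r̄p = 0.6750%,  r̄m = 0.4500%
Cov = Σ(rp − r̄p)(rm − r̄m) / 4 = 0.8663
Var(rm) = Σ(rm − r̄m)² / 4 = 0.7625
β = Cov / Var = 0.8663 / 0.7625 = 1.1361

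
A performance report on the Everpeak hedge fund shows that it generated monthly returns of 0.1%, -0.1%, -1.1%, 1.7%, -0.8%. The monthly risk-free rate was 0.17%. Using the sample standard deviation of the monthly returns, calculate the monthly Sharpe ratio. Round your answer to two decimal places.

r̄ = (0.1 − 0.1 − 1.1 + 1.7 − 0.8) / 5 = -0.20 / 5 = -0.0400%
Sample σ = √[Σ(r − r̄)² / 4] = √[4.7520 / 4] = √1.1880 = 1.0900%
Sharpe = (r̄ − rf) / σ = (-0.0400 − 0.17) / 1.0900 = -0.2100 / 1.0900 = -0.1927

-0.19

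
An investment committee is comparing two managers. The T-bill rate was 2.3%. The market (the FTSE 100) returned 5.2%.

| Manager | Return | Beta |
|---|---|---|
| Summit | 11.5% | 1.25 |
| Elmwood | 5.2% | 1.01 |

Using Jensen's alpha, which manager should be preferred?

Summit: α = 11.5% − [2.3% + 1.25 × (5.2% − 2.3%)] = 5.575
Elmwood: α = 5.2% − [2.3% + 1.01 × (5.2% − 2.3%)] = -0.029
Highest: Summit (5.575).

Summit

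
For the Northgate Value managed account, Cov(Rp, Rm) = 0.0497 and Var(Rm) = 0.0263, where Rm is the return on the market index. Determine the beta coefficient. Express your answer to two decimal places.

1.89

β = Cov(Rp, Rm) / Var(Rm) = 0.0497 / 0.0263 = 1.8897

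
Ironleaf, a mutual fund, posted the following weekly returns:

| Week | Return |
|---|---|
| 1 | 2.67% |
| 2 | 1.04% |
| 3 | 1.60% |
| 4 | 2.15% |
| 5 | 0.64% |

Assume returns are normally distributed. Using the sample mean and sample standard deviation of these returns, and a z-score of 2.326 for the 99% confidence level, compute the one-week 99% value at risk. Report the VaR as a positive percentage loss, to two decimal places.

μ = (2.67 + 1.04 + 1.6 + 2.15 + 0.64) / 5 = 1.6200%
Σ(r − μ)² = 2.6806; sample σ = √(2.6806/4) = 0.8186%
VaR = −(μ − z·σ) = −(1.6200 − 2.326 × 0.8186) = −(-0.2841) = 0.2841%

0.28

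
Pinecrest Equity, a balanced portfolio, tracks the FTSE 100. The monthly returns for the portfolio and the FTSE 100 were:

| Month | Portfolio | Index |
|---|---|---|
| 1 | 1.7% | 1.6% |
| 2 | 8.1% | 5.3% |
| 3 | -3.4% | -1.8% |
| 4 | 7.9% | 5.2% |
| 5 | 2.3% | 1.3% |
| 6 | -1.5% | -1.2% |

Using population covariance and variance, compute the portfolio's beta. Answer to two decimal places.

1.55

r̄p = 2.5167%,  r̄m = 1.7333%
Cov = Σ(rp − r̄p)(rm − r̄m) / 6 = 11.9111
Var(rm) = Σ(rm − r̄m)² / 6 = 7.6722
β = Cov / Var = 11.9111 / 7.6722 = 1.5525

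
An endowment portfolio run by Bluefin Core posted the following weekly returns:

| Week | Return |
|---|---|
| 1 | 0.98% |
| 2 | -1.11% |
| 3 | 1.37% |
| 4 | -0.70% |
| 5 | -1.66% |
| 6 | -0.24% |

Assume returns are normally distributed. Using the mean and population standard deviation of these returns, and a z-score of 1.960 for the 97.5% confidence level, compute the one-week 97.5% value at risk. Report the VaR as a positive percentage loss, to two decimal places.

2.35

r̄ = (0.98 − 1.11 + 1.37 − 0.7 − 1.66 − 0.24) / 6 = -0.2267%
Population std dev = √[7.0643 / 6] = 1.0851%
VaR = −(r̄ − z·σ) = −(-0.2267 − 1.960 × 1.0851) = −(-2.3535) = 2.3535%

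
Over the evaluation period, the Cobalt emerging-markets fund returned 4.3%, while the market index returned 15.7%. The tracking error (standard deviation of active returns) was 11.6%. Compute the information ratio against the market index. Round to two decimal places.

IR = (Rp − Rb) / TE = (4.3% − 15.7%) / 11.6% = -11.40% / 11.6% = -0.9828

-0.98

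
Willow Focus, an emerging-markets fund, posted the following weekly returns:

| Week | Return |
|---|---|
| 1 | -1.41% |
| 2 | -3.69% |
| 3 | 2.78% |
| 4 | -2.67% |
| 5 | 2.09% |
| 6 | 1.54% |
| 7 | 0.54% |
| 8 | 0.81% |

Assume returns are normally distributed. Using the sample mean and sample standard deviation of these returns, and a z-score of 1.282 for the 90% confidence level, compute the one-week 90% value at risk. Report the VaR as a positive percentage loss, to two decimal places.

Mean return r̄ = -0.010 / 8 = -0.0013%
Sample std dev = √[38.1489 / 7] = 2.3345%
VaR = −(r̄ − z·σ) = −(-0.0013 − 1.282 × 2.3345) = −(-2.9941) = 2.9941%

2.99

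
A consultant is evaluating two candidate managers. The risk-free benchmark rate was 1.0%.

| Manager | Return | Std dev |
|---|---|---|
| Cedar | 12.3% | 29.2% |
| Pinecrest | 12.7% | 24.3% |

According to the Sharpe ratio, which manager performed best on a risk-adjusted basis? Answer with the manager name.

Cedar: Sharpe ratio = (12.3% − 1.0%) / 29.2% = 0.387
Pinecrest: Sharpe ratio = (12.7% − 1.0%) / 24.3% = 0.481
Highest: Pinecrest (0.481).

Pinecrest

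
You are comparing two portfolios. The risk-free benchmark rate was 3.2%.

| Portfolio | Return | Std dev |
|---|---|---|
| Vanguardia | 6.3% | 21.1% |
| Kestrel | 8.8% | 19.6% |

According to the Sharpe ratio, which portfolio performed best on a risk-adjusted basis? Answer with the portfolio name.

Kestrel

Vanguardia: Sharpe ratio = (6.3% − 3.2%) / 21.1% = 0.147
Kestrel: Sharpe ratio = (8.8% − 3.2%) / 19.6% = 0.286
Highest: Kestrel (0.286).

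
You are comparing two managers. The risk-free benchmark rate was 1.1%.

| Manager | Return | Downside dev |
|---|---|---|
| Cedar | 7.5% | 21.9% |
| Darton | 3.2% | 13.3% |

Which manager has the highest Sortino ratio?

Cedar

Cedar: Sortino ratio = (7.5% − 1.1%) / 21.9% = 0.292
Darton: Sortino ratio = (3.2% − 1.1%) / 13.3% = 0.158
Highest: Cedar (0.292).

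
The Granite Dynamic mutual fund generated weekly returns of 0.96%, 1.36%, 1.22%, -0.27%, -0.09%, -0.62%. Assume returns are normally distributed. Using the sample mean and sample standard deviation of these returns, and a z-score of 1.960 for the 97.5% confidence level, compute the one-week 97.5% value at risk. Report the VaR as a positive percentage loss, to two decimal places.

μ = (0.96 + 1.36 + 1.22 − 0.27 − 0.09 − 0.62) / 6 = 2.560 / 6 = 0.4267%
Σ(r − μ)² = (0.96 − 0.4267)² + (1.36 − 0.4267)² + (1.22 − 0.4267)² + … = 3.6327
σ = √[3.6327 / 5] = 0.8524%
VaR = −(μ − z·σ) = −(0.4267 − 1.960 × 0.8524) = −(-1.2440) = 1.2440%

1.24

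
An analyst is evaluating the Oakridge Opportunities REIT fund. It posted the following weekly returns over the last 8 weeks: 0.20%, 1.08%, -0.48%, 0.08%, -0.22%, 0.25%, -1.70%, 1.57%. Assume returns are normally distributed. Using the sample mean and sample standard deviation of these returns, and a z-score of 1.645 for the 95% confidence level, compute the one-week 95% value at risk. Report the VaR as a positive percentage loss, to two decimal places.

r̄ = (0.2 + 1.08 − 0.48 + 0.08 − 0.22 + 0.25 − 1.7 + 1.57) / 8 = 0.0975%
Σ(r − r̄)² = 6.8330; sample σ = √(6.8330/7) = 0.9880%
VaR = −(r̄ − z·σ) = −(0.0975 − 1.645 × 0.9880) = −(-1.5278) = 1.5278%

1.53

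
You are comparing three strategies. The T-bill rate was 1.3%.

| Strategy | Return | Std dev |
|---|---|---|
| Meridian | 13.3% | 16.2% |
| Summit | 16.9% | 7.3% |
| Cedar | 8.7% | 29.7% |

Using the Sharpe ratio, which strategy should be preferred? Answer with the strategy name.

Summit

Meridian: Sharpe ratio = (13.3% − 1.3%) / 16.2% = 0.741
Summit: Sharpe ratio = (16.9% − 1.3%) / 7.3% = 2.137
Cedar: Sharpe ratio = (8.7% − 1.3%) / 29.7% = 0.249
Highest: Summit (2.137).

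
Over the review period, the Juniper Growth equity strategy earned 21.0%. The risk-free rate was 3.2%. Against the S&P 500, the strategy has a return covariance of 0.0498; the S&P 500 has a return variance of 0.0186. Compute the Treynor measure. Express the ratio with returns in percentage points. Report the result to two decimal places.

6.65

β = Cov / Var = 0.0498 / 0.0186 = 2.6774
Treynor = (Rp − Rf) / β = (21.0% − 3.2%) / 2.6774 = 17.80 / 2.6774 = 6.6482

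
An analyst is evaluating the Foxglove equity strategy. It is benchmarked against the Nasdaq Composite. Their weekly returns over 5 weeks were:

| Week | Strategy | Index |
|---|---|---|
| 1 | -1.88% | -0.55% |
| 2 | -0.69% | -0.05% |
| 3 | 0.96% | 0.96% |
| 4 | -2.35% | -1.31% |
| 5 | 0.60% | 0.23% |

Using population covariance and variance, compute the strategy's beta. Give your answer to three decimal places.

1.633

r̄p = -0.6720%,  r̄m = -0.1440%
Cov = Σ(rp − r̄p)(rm − r̄m) / 5 = 0.9446
Var(rm) = Σ(rm − r̄m)² / 5 = 0.5784
β = Cov / Var = 0.9446 / 0.5784 = 1.6331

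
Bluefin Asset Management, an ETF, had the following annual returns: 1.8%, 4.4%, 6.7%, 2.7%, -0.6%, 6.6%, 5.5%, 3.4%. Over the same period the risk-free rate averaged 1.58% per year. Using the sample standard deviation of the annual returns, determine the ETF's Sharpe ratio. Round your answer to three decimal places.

Mean return μ = 30.50 / 8 = 3.8125%
Σ(r − μ)² = (1.8 − 3.8125)² + (4.4 − 3.8125)² + … = 44.2288
σ = √[44.2288 / 7] = 2.5136%
Sharpe = (μ − rf) / σ = (3.8125 − 1.58) / 2.5136 = 2.2325 / 2.5136 = 0.8882

0.888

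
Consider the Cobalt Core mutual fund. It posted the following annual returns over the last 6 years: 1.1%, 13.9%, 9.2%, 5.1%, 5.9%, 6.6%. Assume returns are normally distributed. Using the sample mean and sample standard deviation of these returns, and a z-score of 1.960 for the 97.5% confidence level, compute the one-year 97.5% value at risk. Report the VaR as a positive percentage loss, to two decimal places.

Mean return μ = 41.80 / 6 = 6.9667%
Σ(r − μ)² = 92.2333; sample σ = √(92.2333/5) = 4.2950%
VaR = −(μ − z·σ) = −(6.9667 − 1.960 × 4.2950) = −(-1.4515) = 1.4515%

1.45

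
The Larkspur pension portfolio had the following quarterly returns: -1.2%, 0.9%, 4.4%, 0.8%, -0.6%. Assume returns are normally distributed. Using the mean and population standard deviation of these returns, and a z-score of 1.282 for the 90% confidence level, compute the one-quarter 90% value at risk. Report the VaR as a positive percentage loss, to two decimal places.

1.63

Mean return r̄ = 4.30 / 5 = 0.8600%
Population σ = √[Σ(r − r̄)² / 5] = √[18.9120 / 5] = √3.7824 = 1.9448%
VaR = −(r̄ − z·σ) = −(0.8600 − 1.282 × 1.9448) = −(-1.6332) = 1.6332%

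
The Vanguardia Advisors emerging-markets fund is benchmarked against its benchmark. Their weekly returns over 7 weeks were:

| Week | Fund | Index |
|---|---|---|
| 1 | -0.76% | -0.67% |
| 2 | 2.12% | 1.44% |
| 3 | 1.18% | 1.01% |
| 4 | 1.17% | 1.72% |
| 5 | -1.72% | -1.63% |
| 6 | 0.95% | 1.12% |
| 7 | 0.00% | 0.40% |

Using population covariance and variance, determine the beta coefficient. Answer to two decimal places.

r̄p = 0.4200%,  r̄m = 0.4843%
Cov = Σ(rp − r̄p)(rm − r̄m) / 7 = 1.3157
Var(rm) = Σ(rm − r̄m)² / 7 = 1.2758
β = Cov / Var = 1.3157 / 1.2758 = 1.0313

1.03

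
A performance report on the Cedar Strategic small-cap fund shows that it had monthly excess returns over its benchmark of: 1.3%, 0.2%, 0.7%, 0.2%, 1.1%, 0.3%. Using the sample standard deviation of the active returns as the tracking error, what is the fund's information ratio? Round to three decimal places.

Mean return r̄ = 3.80 / 6 = 0.6333%
Σ(r − r̄)² = (1.3 − 0.6333)² + (0.2 − 0.6333)² + … = 1.1533
sample σ = √(1.1533 / 5) = √0.2307 = 0.4803%
IR = r̄ / tracking error = 0.6333 / 0.4803 = 1.3186

1.319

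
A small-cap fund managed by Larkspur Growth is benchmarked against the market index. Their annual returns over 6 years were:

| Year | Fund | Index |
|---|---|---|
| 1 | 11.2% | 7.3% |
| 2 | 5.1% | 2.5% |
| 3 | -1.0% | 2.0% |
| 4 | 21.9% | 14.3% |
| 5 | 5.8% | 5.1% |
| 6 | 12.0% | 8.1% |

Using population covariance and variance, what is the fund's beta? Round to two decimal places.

r̄p = 9.1667%,  r̄m = 6.5500%
Cov = Σ(rp − r̄p)(rm − r̄m) / 6 = 28.7017
Var(rm) = Σ(rm − r̄m)² / 6 = 17.0392
β = Cov / Var = 28.7017 / 17.0392 = 1.6845

1.68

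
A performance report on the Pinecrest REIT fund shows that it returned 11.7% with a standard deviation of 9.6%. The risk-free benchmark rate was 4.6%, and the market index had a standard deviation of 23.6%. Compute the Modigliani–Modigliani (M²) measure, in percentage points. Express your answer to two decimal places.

Sharpe = (Rp − Rf) / σp = (11.7% − 4.6%) / 9.6% = 0.7396
M² = Rf + Sharpe × σm = 4.6% + 0.7396 × 23.6% = 22.0546%

22.05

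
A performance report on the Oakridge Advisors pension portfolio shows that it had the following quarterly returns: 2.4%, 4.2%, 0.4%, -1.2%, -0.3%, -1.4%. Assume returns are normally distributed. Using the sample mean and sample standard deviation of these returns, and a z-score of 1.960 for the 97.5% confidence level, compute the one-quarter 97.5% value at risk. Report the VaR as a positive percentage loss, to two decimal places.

3.63

r̄ = (2.4 + 4.2 + 0.4 − 1.2 − 0.3 − 1.4) / 6 = 0.6833%
Σ(r − r̄)² = (2.4 − 0.6833)² + (4.2 − 0.6833)² + (0.4 − 0.6833)² + … = 24.2483
σ = √[24.2483 / 5] = 2.2022%
VaR = −(r̄ − z·σ) = −(0.6833 − 1.960 × 2.2022) = −(-3.6330) = 3.6330%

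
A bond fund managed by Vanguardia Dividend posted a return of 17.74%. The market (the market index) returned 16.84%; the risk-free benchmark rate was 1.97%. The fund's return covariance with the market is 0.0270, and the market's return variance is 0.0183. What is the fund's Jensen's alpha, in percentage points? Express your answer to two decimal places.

β = Cov / Var = 0.0270 / 0.0183 = 1.4754
E[R] = Rf + β(Rm − Rf) = 1.97% + 1.4754 × (16.84% − 1.97%) = 23.9092%
α = Rp − E[R] = 17.74% − 23.9092% = -6.1692

-6.17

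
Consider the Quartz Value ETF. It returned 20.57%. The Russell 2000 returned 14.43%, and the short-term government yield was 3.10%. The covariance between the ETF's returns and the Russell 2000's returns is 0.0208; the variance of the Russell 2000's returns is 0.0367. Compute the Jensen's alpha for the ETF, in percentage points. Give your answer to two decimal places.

β = Cov / Var = 0.0208 / 0.0367 = 0.5668
E[R] = Rf + β(Rm − Rf) = 3.10% + 0.5668 × (14.43% − 3.10%) = 9.5218%
α = Rp − E[R] = 20.57% − 9.5218% = 11.0482

11.05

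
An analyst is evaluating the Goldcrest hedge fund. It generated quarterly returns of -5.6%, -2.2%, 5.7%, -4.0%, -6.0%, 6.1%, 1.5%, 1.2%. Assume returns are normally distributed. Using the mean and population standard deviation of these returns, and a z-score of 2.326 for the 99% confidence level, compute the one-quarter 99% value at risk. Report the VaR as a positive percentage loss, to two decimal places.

10.82

μ = (-5.6 − 2.2 + 5.7 − 4 − 6 + 6.1 + 1.5 + 1.2) / 8 = -0.4125%
Σ(r − μ)² = (-5.6 − (-0.4125))² + (-2.2 − (-0.4125))² + (5.7 − (-0.4125))² + … = 160.2288
σ = √[160.2288 / 8] = 4.4753%
VaR = −(μ − z·σ) = −(-0.4125 − 2.326 × 4.4753) = −(-10.8220) = 10.8220%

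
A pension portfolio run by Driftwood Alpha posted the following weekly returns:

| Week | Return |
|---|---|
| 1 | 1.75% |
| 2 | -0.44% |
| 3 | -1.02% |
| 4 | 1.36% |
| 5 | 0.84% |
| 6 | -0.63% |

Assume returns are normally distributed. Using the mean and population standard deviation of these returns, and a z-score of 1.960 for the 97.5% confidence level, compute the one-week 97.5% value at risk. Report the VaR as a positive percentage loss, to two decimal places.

Mean return r̄ = 1.860 / 6 = 0.3100%
Σ(r − r̄)² = 6.6720; population σ = √(6.6720/6) = 1.0545%
VaR = −(r̄ − z·σ) = −(0.3100 − 1.960 × 1.0545) = −(-1.7568) = 1.7568%

1.76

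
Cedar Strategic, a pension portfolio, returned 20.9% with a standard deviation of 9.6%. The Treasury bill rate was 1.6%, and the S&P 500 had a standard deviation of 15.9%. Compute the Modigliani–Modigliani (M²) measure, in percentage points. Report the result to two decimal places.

33.57

Sharpe = (Rp − Rf) / σp = (20.9% − 1.6%) / 9.6% = 2.0104
M² = Rf + Sharpe × σm = 1.6% + 2.0104 × 15.9% = 33.5654%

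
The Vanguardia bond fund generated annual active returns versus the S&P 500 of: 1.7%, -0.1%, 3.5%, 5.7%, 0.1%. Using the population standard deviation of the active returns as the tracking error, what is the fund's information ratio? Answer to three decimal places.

Mean return r̄ = 10.90 / 5 = 2.1800%
Σ(r − r̄)² = 23.8880; population σ = √(23.8880/5) = 2.1858%
IR = r̄ / tracking error = 2.1800 / 2.1858 = 0.9973

0.997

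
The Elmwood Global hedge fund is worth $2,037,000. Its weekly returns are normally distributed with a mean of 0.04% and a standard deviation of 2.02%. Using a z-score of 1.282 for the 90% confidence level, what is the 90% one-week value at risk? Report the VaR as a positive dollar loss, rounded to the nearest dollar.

Return at the 90% tail: μ − z·σ = 0.04% − 1.282 × 2.02% = 0.04 − 2.58964 = -2.54964%
VaR = −(-2.54964%) × $2,037,000 = 2.54964% × $2,037,000 = $51,936

$51,936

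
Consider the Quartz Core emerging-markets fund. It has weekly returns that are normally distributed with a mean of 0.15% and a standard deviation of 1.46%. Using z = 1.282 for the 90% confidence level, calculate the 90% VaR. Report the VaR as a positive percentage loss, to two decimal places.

VaR (as % loss) = −(μ − z·σ) = −(0.15% − 1.282 × 1.46%) = −(-1.72172%) = 1.72172%

1.72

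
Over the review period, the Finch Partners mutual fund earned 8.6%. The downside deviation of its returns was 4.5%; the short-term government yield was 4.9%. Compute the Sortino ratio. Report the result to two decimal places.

Sortino = (Rp − Rf) / σd = (8.6% − 4.9%) / 4.5% = 3.70% / 4.5% = 0.8222

0.82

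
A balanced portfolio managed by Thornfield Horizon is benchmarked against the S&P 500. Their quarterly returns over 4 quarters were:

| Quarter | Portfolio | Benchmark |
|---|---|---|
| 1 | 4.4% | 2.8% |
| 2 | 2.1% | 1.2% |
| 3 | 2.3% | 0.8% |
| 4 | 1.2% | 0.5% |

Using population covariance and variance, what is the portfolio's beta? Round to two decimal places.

1.28

r̄p = 2.5000%,  r̄m = 1.3250%
Cov = Σ(rp − r̄p)(rm − r̄m) / 4 = 1.0075
Var(rm) = Σ(rm − r̄m)² / 4 = 0.7869
β = Cov / Var = 1.0075 / 0.7869 = 1.2803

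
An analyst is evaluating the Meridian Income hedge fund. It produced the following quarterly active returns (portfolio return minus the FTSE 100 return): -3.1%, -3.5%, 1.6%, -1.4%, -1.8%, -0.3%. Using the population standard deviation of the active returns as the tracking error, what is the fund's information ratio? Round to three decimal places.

μ = (-3.1 − 3.5 + 1.6 − 1.4 − 1.8 − 0.3) / 6 = -1.4167%
Σ(r − μ)² = (-3.1 − (-1.4167))² + (-3.5 − (-1.4167))² + (1.6 − (-1.4167))² + … = 17.6683
σ = √[17.6683 / 6] = 1.7160%
IR = μ / tracking error = -1.4167 / 1.7160 = -0.8256

-0.826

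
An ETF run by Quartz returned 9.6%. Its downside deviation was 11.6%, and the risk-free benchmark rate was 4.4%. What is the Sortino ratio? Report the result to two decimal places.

Sortino = (Rp − Rf) / σd = (9.6% − 4.4%) / 11.6% = 5.20% / 11.6% = 0.4483

0.45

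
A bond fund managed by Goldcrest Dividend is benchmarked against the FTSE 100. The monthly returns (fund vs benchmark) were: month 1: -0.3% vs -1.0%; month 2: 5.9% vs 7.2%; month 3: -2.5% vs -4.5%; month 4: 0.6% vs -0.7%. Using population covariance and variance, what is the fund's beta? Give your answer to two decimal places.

r̄p = 0.9250%,  r̄m = 0.2500%
Cov = Σ(rp − r̄p)(rm − r̄m) / 4 = 13.1713
Var(rm) = Σ(rm − r̄m)² / 4 = 18.3325
β = Cov / Var = 13.1713 / 18.3325 = 0.7185

0.72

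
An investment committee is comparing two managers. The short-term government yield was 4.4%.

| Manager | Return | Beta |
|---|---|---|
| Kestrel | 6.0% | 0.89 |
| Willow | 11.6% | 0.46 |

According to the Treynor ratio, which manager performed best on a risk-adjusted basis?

Kestrel: Treynor = (6.0% − 4.4%) / 0.89 = 1.798
Willow: Treynor = (11.6% − 4.4%) / 0.46 = 15.652
Highest: Willow (15.652).

Willow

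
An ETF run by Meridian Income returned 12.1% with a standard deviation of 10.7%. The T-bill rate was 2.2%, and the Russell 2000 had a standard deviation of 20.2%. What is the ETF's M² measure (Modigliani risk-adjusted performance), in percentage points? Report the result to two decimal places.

20.89

Sharpe = (Rp − Rf) / σp = (12.1% − 2.2%) / 10.7% = 0.9252
M² = Rf + Sharpe × σm = 2.2% + 0.9252 × 20.2% = 20.8890%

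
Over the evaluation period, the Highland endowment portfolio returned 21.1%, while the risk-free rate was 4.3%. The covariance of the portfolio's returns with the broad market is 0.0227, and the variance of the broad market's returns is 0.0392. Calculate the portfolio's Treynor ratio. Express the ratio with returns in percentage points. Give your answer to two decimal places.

29.01

β = Cov / Var = 0.0227 / 0.0392 = 0.5791
Treynor = (Rp − Rf) / β = (21.1% − 4.3%) / 0.5791 = 16.80 / 0.5791 = 29.0105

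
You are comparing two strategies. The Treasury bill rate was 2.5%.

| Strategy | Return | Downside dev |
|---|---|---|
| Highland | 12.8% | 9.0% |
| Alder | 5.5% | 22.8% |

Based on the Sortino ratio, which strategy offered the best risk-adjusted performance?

Highland: Sortino ratio = (12.8% − 2.5%) / 9.0% = 1.144
Alder: Sortino ratio = (5.5% − 2.5%) / 22.8% = 0.132
Highest: Highland (1.144).

Highland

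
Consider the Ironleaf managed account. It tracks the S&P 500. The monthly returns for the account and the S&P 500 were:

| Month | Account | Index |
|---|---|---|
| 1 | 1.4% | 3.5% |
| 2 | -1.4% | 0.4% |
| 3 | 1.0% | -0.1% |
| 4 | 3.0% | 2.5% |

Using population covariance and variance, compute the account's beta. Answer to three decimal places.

r̄p = 1.0000%,  r̄m = 1.5750%
Cov = Σ(rp − r̄p)(rm − r̄m) / 4 = 1.3600
Var(rm) = Σ(rm − r̄m)² / 4 = 2.1869
β = Cov / Var = 1.3600 / 2.1869 = 0.6219

0.622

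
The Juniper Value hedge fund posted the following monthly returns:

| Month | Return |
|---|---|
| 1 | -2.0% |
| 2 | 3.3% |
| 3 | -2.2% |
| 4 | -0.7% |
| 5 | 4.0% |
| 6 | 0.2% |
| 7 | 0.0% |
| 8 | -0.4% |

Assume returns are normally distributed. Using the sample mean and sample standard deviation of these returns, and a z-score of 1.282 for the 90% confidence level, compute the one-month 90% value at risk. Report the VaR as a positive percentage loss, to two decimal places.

2.62

r̄ = (-2 + 3.3 − 2.2 − 0.7 + 4 + 0.2 + 0 − 0.4) / 8 = 0.2750%
Σ(r − r̄)² = 35.8150; sample σ = √(35.8150/7) = 2.2620%
VaR = −(r̄ − z·σ) = −(0.2750 − 1.282 × 2.2620) = −(-2.6249) = 2.6249%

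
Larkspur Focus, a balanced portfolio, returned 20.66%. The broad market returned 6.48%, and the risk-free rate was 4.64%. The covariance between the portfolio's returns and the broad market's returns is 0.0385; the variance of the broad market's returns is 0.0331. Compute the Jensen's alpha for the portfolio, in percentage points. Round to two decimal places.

13.88

β = Cov / Var = 0.0385 / 0.0331 = 1.1631
E[R] = Rf + β(Rm − Rf) = 4.64% + 1.1631 × (6.48% − 4.64%) = 6.7801%
α = Rp − E[R] = 20.66% − 6.7801% = 13.8799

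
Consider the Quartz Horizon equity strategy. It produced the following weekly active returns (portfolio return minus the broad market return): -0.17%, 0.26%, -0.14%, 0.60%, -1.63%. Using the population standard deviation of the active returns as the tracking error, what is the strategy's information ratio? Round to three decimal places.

-0.284

μ = (-0.17 + 0.26 − 0.14 + 0.6 − 1.63) / 5 = -0.2160%
Σ(r − μ)² = (-0.17 − (-0.2160))² + (0.26 − (-0.2160))² + … = 2.8997
population σ = √(2.8997 / 5) = √0.5799 = 0.7615%
IR = μ / tracking error = -0.2160 / 0.7615 = -0.2837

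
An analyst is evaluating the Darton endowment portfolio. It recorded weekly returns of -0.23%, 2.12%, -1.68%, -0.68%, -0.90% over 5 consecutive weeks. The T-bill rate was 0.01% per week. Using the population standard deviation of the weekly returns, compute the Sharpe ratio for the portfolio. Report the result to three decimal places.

-0.221

r̄ = (-0.23 + 2.12 − 1.68 − 0.68 − 0.9) / 5 = -1.370 / 5 = -0.2740%
Σ(r − r̄)² = (-0.23 − (-0.2740))² + (2.12 − (-0.2740))² + (-1.68 − (-0.2740))² + … = 8.2667
σ = √[8.2667 / 5] = 1.2858%
Sharpe = (r̄ − rf) / σ = (-0.2740 − 0.01) / 1.2858 = -0.2840 / 1.2858 = -0.2209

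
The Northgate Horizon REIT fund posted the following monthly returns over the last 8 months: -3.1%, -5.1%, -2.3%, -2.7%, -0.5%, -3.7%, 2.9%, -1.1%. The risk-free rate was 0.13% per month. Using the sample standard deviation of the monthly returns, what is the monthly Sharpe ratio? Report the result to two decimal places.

r̄ = (-3.1 − 5.1 − 2.3 − 2.7 − 0.5 − 3.7 + 2.9 − 1.1) / 8 = -15.60 / 8 = -1.9500%
Σ(r − r̄)² = (-3.1 − (-1.9500))² + (-5.1 − (-1.9500))² + (-2.3 − (-1.9500))² + … = 41.3400
σ = √[41.3400 / 7] = 2.4302%
Sharpe = (r̄ − rf) / σ = (-1.9500 − 0.13) / 2.4302 = -2.0800 / 2.4302 = -0.8559

-0.86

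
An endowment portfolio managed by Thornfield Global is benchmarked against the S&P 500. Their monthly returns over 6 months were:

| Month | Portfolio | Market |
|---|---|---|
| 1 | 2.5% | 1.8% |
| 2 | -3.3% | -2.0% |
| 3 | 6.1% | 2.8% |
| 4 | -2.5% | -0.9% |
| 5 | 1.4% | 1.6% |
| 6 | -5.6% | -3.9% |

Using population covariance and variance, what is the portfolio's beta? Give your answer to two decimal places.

r̄p = -0.2333%,  r̄m = -0.1000%
Cov = Σ(rp − r̄p)(rm − r̄m) / 6 = 9.0617
Var(rm) = Σ(rm − r̄m)² / 6 = 5.6000
β = Cov / Var = 9.0617 / 5.6000 = 1.6182

1.62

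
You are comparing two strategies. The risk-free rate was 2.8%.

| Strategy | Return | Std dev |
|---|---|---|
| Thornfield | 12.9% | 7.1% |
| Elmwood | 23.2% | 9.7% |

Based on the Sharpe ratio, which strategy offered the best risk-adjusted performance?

Elmwood

Thornfield: Sharpe ratio = (12.9% − 2.8%) / 7.1% = 1.423
Elmwood: Sharpe ratio = (23.2% − 2.8%) / 9.7% = 2.103
Highest: Elmwood (2.103).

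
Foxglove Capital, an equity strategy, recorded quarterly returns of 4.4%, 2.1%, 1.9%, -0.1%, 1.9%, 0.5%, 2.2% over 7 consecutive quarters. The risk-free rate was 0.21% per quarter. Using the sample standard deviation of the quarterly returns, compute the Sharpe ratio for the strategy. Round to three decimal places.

1.140

μ = (4.4 + 2.1 + 1.9 − 0.1 + 1.9 + 0.5 + 2.2) / 7 = 1.8429%
Σ(r − μ)² = (4.4 − 1.8429)² + (2.1 − 1.8429)² + (1.9 − 1.8429)² + … = 12.3171
sample σ = √(12.3171 / 6) = √2.0529 = 1.4328%
Sharpe = (μ − rf) / σ = (1.8429 − 0.21) / 1.4328 = 1.6329 / 1.4328 = 1.1397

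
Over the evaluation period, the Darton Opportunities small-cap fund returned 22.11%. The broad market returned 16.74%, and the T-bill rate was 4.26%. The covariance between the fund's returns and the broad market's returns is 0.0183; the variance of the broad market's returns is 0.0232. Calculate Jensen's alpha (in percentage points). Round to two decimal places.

8.01

β = Cov / Var = 0.0183 / 0.0232 = 0.7888
E[R] = Rf + β(Rm − Rf) = 4.26% + 0.7888 × (16.74% − 4.26%) = 14.1042%
α = Rp − E[R] = 22.11% − 14.1042% = 8.0058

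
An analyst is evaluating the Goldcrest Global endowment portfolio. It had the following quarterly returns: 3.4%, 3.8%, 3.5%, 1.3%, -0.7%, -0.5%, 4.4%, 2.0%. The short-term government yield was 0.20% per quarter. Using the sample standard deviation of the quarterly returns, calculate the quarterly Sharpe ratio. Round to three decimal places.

0.992

Mean return μ = 17.20 / 8 = 2.1500%
Sample std dev = √[27.0600 / 7] = 1.9661%
Sharpe = (μ − rf) / σ = (2.1500 − 0.2) / 1.9661 = 1.9500 / 1.9661 = 0.9918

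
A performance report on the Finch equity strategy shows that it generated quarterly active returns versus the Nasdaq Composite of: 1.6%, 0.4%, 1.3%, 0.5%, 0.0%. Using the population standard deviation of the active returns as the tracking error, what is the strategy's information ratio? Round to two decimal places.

Mean return r̄ = 3.80 / 5 = 0.7600%
Population σ = √[Σ(r − r̄)² / 5] = √[1.7720 / 5] = √0.3544 = 0.5953%
IR = r̄ / tracking error = 0.7600 / 0.5953 = 1.2767

1.28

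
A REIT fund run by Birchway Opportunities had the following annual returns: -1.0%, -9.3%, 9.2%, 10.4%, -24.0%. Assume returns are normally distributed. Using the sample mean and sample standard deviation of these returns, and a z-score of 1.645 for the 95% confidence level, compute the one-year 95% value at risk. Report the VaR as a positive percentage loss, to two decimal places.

26.39

r̄ = (-1 − 9.3 + 9.2 + 10.4 − 24) / 5 = -14.70 / 5 = -2.9400%
Σ(r − r̄)² = 813.0720; sample σ = √(813.0720/4) = 14.2572%
VaR = −(r̄ − z·σ) = −(-2.9400 − 1.645 × 14.2572) = −(-26.3931) = 26.3931%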